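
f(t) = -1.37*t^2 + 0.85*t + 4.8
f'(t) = 0.85 - 2.74*t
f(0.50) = 4.88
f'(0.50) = -0.52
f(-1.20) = 1.81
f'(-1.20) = 4.14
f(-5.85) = -47.06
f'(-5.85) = 16.88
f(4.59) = -20.16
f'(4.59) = -11.73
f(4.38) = -17.76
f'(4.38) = -11.15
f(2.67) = -2.70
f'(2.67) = -6.47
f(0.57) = 4.84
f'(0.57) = -0.71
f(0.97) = 4.34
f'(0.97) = -1.81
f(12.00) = -182.28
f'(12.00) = -32.03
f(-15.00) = -316.20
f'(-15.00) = 41.95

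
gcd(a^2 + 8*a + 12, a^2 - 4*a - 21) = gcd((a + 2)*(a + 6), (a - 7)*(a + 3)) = 1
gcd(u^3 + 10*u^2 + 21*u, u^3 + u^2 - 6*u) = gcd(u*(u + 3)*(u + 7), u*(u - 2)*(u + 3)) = u^2 + 3*u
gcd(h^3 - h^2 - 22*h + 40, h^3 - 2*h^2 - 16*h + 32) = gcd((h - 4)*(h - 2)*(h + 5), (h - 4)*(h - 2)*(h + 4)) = h^2 - 6*h + 8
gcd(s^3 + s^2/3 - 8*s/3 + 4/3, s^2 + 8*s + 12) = s + 2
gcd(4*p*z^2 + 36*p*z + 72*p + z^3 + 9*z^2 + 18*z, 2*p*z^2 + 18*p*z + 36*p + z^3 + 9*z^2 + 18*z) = z^2 + 9*z + 18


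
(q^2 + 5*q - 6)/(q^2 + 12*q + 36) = (q - 1)/(q + 6)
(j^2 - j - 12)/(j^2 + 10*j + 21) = (j - 4)/(j + 7)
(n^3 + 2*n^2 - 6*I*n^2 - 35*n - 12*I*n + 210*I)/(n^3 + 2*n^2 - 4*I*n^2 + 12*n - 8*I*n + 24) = (n^2 + 2*n - 35)/(n^2 + 2*n*(1 + I) + 4*I)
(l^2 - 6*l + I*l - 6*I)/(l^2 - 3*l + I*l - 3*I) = (l - 6)/(l - 3)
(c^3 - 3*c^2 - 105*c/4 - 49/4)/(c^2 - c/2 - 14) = (2*c^2 - 13*c - 7)/(2*(c - 4))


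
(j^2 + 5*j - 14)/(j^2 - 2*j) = (j + 7)/j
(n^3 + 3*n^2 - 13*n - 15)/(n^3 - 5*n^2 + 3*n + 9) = (n + 5)/(n - 3)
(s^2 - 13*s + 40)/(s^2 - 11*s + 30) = (s - 8)/(s - 6)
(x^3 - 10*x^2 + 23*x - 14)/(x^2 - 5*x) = (x^3 - 10*x^2 + 23*x - 14)/(x*(x - 5))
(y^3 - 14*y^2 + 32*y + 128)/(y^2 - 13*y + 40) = (y^2 - 6*y - 16)/(y - 5)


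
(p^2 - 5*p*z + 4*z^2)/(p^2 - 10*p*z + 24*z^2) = (-p + z)/(-p + 6*z)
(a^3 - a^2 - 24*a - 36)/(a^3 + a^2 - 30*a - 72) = (a + 2)/(a + 4)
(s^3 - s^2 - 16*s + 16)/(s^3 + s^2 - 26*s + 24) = (s + 4)/(s + 6)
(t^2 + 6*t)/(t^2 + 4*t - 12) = t/(t - 2)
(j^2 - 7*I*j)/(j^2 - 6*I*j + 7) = j/(j + I)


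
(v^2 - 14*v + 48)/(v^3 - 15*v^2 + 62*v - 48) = 1/(v - 1)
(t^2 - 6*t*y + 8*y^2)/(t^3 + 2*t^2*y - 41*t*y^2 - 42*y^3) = (t^2 - 6*t*y + 8*y^2)/(t^3 + 2*t^2*y - 41*t*y^2 - 42*y^3)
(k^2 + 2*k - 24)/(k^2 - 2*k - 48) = (k - 4)/(k - 8)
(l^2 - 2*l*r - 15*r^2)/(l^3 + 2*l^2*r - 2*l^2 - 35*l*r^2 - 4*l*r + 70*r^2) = (l + 3*r)/(l^2 + 7*l*r - 2*l - 14*r)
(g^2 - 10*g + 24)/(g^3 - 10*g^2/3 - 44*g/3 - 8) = 3*(g - 4)/(3*g^2 + 8*g + 4)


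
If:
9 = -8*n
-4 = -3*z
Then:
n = -9/8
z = 4/3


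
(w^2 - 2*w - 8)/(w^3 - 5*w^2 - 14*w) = (w - 4)/(w*(w - 7))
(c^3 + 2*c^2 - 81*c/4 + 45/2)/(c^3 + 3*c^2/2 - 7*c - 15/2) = (c^2 + 9*c/2 - 9)/(c^2 + 4*c + 3)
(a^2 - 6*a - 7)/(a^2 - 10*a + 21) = (a + 1)/(a - 3)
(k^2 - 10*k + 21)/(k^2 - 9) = (k - 7)/(k + 3)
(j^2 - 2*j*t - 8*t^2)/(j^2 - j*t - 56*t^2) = (-j^2 + 2*j*t + 8*t^2)/(-j^2 + j*t + 56*t^2)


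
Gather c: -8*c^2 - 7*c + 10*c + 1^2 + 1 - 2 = -8*c^2 + 3*c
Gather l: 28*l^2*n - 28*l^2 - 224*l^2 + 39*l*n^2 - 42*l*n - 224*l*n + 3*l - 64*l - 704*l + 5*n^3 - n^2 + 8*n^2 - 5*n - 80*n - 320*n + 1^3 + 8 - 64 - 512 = l^2*(28*n - 252) + l*(39*n^2 - 266*n - 765) + 5*n^3 + 7*n^2 - 405*n - 567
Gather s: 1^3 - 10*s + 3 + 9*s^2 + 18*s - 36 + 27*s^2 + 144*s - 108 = 36*s^2 + 152*s - 140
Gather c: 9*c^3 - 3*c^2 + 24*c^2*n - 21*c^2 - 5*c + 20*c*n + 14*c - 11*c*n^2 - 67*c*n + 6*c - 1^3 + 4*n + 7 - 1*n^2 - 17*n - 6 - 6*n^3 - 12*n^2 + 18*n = 9*c^3 + c^2*(24*n - 24) + c*(-11*n^2 - 47*n + 15) - 6*n^3 - 13*n^2 + 5*n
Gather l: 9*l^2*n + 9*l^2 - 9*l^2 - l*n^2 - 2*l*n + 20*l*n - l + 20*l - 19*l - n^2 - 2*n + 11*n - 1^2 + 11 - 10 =9*l^2*n + l*(-n^2 + 18*n) - n^2 + 9*n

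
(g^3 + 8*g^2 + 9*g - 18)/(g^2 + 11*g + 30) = (g^2 + 2*g - 3)/(g + 5)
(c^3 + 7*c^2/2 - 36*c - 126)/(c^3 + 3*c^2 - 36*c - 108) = (c + 7/2)/(c + 3)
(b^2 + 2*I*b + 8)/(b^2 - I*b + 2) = (b + 4*I)/(b + I)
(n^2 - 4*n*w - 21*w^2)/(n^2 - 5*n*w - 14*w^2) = (n + 3*w)/(n + 2*w)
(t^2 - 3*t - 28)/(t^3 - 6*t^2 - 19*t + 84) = 1/(t - 3)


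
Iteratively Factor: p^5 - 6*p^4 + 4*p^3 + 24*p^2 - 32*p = (p - 4)*(p^4 - 2*p^3 - 4*p^2 + 8*p) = (p - 4)*(p + 2)*(p^3 - 4*p^2 + 4*p) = (p - 4)*(p - 2)*(p + 2)*(p^2 - 2*p) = (p - 4)*(p - 2)^2*(p + 2)*(p)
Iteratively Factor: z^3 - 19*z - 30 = (z - 5)*(z^2 + 5*z + 6) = (z - 5)*(z + 3)*(z + 2)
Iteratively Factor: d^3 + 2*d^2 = (d + 2)*(d^2) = d*(d + 2)*(d)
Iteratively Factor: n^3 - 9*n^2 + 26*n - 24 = (n - 4)*(n^2 - 5*n + 6) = (n - 4)*(n - 2)*(n - 3)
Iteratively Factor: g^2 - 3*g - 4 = (g + 1)*(g - 4)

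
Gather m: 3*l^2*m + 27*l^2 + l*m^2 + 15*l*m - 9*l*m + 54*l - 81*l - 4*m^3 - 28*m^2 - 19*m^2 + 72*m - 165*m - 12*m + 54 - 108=27*l^2 - 27*l - 4*m^3 + m^2*(l - 47) + m*(3*l^2 + 6*l - 105) - 54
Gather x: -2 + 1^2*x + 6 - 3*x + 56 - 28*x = 60 - 30*x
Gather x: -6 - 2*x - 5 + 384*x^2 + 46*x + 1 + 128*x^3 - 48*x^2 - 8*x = 128*x^3 + 336*x^2 + 36*x - 10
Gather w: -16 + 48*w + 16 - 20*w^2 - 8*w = -20*w^2 + 40*w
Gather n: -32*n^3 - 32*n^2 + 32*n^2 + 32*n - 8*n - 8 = -32*n^3 + 24*n - 8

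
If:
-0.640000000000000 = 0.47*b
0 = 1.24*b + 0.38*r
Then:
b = -1.36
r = 4.44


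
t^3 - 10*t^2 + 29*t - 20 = (t - 5)*(t - 4)*(t - 1)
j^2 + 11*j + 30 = (j + 5)*(j + 6)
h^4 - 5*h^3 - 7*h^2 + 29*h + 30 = (h - 5)*(h - 3)*(h + 1)*(h + 2)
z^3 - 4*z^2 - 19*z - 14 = (z - 7)*(z + 1)*(z + 2)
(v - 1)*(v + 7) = v^2 + 6*v - 7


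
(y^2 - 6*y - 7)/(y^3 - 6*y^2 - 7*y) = 1/y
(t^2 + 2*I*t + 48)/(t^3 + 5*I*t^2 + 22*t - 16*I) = (t - 6*I)/(t^2 - 3*I*t - 2)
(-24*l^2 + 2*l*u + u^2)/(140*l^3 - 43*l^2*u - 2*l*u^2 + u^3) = (6*l + u)/(-35*l^2 + 2*l*u + u^2)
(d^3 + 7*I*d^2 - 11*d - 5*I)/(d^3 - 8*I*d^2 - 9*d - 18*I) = (d^2 + 6*I*d - 5)/(d^2 - 9*I*d - 18)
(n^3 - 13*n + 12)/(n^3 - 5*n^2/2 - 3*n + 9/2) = 2*(n + 4)/(2*n + 3)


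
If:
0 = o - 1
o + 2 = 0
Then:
No Solution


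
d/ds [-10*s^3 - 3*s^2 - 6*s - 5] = -30*s^2 - 6*s - 6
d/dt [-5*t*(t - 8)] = 40 - 10*t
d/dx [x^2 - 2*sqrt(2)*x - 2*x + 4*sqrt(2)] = 2*x - 2*sqrt(2) - 2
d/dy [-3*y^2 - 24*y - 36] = -6*y - 24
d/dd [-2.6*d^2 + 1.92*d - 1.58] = 1.92 - 5.2*d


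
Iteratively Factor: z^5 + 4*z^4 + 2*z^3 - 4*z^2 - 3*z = (z - 1)*(z^4 + 5*z^3 + 7*z^2 + 3*z) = (z - 1)*(z + 1)*(z^3 + 4*z^2 + 3*z) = z*(z - 1)*(z + 1)*(z^2 + 4*z + 3) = z*(z - 1)*(z + 1)^2*(z + 3)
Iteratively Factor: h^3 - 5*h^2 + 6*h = (h - 3)*(h^2 - 2*h) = h*(h - 3)*(h - 2)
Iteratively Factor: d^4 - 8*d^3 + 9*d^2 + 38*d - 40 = (d - 1)*(d^3 - 7*d^2 + 2*d + 40) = (d - 1)*(d + 2)*(d^2 - 9*d + 20) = (d - 4)*(d - 1)*(d + 2)*(d - 5)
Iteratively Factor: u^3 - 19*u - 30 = (u + 3)*(u^2 - 3*u - 10) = (u + 2)*(u + 3)*(u - 5)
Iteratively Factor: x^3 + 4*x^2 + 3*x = (x)*(x^2 + 4*x + 3) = x*(x + 3)*(x + 1)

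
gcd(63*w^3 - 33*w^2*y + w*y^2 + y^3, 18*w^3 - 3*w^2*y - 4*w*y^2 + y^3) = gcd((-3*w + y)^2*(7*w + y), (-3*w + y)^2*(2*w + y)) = 9*w^2 - 6*w*y + y^2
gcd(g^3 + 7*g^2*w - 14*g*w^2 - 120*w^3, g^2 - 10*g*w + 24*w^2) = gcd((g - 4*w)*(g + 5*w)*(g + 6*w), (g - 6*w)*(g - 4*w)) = -g + 4*w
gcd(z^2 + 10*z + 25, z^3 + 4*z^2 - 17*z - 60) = z + 5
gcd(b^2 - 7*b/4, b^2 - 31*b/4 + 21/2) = b - 7/4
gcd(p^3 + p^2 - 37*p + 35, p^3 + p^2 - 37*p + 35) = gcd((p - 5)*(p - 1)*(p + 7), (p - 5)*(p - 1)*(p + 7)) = p^3 + p^2 - 37*p + 35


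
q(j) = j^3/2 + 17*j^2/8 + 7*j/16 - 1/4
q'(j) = 3*j^2/2 + 17*j/4 + 7/16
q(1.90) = 11.68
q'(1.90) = 13.93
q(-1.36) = 1.83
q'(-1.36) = -2.57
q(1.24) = 4.51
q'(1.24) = 8.01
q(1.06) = 3.20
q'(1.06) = 6.63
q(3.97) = 66.26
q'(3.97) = 40.95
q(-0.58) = 0.11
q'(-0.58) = -1.52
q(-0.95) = 0.82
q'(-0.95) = -2.25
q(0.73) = 1.40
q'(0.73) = 4.34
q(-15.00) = -1216.19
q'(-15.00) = 274.19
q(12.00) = 1175.00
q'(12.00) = 267.44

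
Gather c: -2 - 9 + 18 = 7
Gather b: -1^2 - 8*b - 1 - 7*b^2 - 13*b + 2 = -7*b^2 - 21*b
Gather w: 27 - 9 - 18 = 0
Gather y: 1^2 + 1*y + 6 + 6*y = 7*y + 7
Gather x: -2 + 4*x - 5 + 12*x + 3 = 16*x - 4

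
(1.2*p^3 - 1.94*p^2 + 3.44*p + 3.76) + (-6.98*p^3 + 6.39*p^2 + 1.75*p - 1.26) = -5.78*p^3 + 4.45*p^2 + 5.19*p + 2.5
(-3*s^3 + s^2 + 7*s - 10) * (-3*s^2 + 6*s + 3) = 9*s^5 - 21*s^4 - 24*s^3 + 75*s^2 - 39*s - 30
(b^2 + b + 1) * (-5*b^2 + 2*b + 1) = -5*b^4 - 3*b^3 - 2*b^2 + 3*b + 1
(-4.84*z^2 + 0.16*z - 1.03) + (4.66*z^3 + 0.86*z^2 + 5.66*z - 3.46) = 4.66*z^3 - 3.98*z^2 + 5.82*z - 4.49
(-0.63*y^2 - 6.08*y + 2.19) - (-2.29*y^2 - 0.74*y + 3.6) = 1.66*y^2 - 5.34*y - 1.41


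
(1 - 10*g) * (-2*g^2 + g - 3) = 20*g^3 - 12*g^2 + 31*g - 3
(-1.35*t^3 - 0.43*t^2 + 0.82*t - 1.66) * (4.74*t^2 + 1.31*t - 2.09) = -6.399*t^5 - 3.8067*t^4 + 6.145*t^3 - 5.8955*t^2 - 3.8884*t + 3.4694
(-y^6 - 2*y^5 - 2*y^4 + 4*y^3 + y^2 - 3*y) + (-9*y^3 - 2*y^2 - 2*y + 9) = -y^6 - 2*y^5 - 2*y^4 - 5*y^3 - y^2 - 5*y + 9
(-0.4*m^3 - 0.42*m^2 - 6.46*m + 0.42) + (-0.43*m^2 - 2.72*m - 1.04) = -0.4*m^3 - 0.85*m^2 - 9.18*m - 0.62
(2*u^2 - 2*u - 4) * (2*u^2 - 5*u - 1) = 4*u^4 - 14*u^3 + 22*u + 4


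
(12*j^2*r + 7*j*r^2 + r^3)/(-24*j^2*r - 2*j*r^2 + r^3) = (3*j + r)/(-6*j + r)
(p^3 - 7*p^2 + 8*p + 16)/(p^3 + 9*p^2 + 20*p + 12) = (p^2 - 8*p + 16)/(p^2 + 8*p + 12)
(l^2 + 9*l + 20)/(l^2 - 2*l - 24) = (l + 5)/(l - 6)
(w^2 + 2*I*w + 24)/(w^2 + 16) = (w + 6*I)/(w + 4*I)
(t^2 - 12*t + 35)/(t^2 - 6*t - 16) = (-t^2 + 12*t - 35)/(-t^2 + 6*t + 16)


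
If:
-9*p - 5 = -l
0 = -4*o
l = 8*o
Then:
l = 0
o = 0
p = -5/9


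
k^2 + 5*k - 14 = (k - 2)*(k + 7)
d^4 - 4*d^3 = d^3*(d - 4)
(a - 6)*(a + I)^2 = a^3 - 6*a^2 + 2*I*a^2 - a - 12*I*a + 6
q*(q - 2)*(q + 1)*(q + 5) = q^4 + 4*q^3 - 7*q^2 - 10*q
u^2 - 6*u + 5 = (u - 5)*(u - 1)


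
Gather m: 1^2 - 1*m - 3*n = -m - 3*n + 1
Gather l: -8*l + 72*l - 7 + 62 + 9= 64*l + 64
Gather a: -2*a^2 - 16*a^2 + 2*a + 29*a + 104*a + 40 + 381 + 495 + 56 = -18*a^2 + 135*a + 972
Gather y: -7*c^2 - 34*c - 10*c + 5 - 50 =-7*c^2 - 44*c - 45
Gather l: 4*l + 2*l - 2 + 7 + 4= 6*l + 9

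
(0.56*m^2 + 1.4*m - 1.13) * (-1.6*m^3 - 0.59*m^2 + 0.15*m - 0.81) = -0.896*m^5 - 2.5704*m^4 + 1.066*m^3 + 0.4231*m^2 - 1.3035*m + 0.9153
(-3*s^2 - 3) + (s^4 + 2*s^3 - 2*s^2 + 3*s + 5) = s^4 + 2*s^3 - 5*s^2 + 3*s + 2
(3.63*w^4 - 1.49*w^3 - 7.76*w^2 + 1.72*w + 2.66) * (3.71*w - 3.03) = 13.4673*w^5 - 16.5268*w^4 - 24.2749*w^3 + 29.894*w^2 + 4.657*w - 8.0598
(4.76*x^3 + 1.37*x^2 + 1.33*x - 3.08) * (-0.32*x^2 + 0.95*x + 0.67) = -1.5232*x^5 + 4.0836*x^4 + 4.0651*x^3 + 3.167*x^2 - 2.0349*x - 2.0636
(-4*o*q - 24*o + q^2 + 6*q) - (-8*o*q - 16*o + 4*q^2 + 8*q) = 4*o*q - 8*o - 3*q^2 - 2*q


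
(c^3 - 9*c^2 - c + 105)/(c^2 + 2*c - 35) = (c^2 - 4*c - 21)/(c + 7)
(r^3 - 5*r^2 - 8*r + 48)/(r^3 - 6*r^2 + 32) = (r + 3)/(r + 2)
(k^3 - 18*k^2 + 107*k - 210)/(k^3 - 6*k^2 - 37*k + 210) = (k - 6)/(k + 6)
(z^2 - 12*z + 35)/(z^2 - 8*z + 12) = (z^2 - 12*z + 35)/(z^2 - 8*z + 12)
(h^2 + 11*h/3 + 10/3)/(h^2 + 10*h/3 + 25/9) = 3*(h + 2)/(3*h + 5)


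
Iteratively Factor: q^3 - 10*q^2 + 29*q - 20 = (q - 4)*(q^2 - 6*q + 5) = (q - 4)*(q - 1)*(q - 5)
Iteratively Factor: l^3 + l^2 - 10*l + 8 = (l - 1)*(l^2 + 2*l - 8) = (l - 2)*(l - 1)*(l + 4)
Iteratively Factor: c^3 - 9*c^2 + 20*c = (c)*(c^2 - 9*c + 20) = c*(c - 5)*(c - 4)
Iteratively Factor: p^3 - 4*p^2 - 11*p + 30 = (p - 5)*(p^2 + p - 6) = (p - 5)*(p - 2)*(p + 3)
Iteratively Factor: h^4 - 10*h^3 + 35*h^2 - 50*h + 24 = (h - 2)*(h^3 - 8*h^2 + 19*h - 12) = (h - 4)*(h - 2)*(h^2 - 4*h + 3) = (h - 4)*(h - 2)*(h - 1)*(h - 3)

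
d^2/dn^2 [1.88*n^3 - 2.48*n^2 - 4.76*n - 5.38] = 11.28*n - 4.96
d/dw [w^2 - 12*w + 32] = 2*w - 12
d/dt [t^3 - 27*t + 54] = 3*t^2 - 27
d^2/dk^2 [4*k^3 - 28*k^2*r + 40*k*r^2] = 24*k - 56*r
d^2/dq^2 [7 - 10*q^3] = -60*q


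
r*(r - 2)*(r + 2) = r^3 - 4*r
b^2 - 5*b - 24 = (b - 8)*(b + 3)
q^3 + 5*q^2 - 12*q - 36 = (q - 3)*(q + 2)*(q + 6)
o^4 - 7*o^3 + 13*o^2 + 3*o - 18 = (o - 3)^2*(o - 2)*(o + 1)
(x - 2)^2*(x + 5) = x^3 + x^2 - 16*x + 20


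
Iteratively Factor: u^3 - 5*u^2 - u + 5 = (u - 1)*(u^2 - 4*u - 5) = (u - 5)*(u - 1)*(u + 1)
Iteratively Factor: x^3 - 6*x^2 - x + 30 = (x + 2)*(x^2 - 8*x + 15) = (x - 3)*(x + 2)*(x - 5)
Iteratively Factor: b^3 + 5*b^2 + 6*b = (b + 3)*(b^2 + 2*b) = b*(b + 3)*(b + 2)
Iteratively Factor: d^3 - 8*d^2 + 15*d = (d)*(d^2 - 8*d + 15) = d*(d - 5)*(d - 3)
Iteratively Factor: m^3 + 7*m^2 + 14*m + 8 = (m + 4)*(m^2 + 3*m + 2) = (m + 1)*(m + 4)*(m + 2)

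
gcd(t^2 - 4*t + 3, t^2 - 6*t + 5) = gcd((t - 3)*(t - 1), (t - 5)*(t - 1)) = t - 1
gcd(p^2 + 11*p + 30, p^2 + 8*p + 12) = p + 6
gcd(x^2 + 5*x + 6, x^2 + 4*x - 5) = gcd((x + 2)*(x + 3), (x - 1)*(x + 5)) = 1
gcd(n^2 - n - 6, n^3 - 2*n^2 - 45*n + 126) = n - 3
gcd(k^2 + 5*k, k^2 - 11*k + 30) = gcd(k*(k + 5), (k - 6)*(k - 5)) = 1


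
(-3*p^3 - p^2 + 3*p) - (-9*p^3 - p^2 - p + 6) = 6*p^3 + 4*p - 6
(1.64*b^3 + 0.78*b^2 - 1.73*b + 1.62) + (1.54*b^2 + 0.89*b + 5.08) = 1.64*b^3 + 2.32*b^2 - 0.84*b + 6.7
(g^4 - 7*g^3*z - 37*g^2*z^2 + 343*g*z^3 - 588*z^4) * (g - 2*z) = g^5 - 9*g^4*z - 23*g^3*z^2 + 417*g^2*z^3 - 1274*g*z^4 + 1176*z^5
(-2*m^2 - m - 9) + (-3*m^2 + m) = -5*m^2 - 9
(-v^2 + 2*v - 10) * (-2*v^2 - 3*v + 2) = 2*v^4 - v^3 + 12*v^2 + 34*v - 20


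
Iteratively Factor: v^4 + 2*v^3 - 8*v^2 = (v)*(v^3 + 2*v^2 - 8*v) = v^2*(v^2 + 2*v - 8) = v^2*(v + 4)*(v - 2)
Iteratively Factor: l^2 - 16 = (l - 4)*(l + 4)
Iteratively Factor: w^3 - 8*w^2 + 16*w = (w - 4)*(w^2 - 4*w) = (w - 4)^2*(w)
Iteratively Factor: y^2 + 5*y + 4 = (y + 4)*(y + 1)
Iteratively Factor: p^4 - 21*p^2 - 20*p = (p)*(p^3 - 21*p - 20) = p*(p + 1)*(p^2 - p - 20) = p*(p - 5)*(p + 1)*(p + 4)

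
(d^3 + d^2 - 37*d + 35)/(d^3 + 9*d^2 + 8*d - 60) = (d^3 + d^2 - 37*d + 35)/(d^3 + 9*d^2 + 8*d - 60)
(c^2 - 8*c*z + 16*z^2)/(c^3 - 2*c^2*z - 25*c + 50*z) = (c^2 - 8*c*z + 16*z^2)/(c^3 - 2*c^2*z - 25*c + 50*z)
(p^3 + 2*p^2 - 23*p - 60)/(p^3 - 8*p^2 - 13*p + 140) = (p + 3)/(p - 7)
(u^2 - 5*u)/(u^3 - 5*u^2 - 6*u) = (5 - u)/(-u^2 + 5*u + 6)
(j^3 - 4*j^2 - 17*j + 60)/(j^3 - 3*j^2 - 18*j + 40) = (j - 3)/(j - 2)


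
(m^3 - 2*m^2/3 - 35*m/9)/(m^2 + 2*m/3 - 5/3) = m*(3*m - 7)/(3*(m - 1))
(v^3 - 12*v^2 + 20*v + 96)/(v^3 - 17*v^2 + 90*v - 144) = (v + 2)/(v - 3)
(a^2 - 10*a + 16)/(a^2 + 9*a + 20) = (a^2 - 10*a + 16)/(a^2 + 9*a + 20)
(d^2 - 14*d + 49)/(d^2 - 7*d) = (d - 7)/d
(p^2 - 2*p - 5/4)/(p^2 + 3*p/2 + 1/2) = (p - 5/2)/(p + 1)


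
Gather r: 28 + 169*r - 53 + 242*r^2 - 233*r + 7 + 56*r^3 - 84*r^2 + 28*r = 56*r^3 + 158*r^2 - 36*r - 18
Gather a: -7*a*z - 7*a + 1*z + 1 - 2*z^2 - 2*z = a*(-7*z - 7) - 2*z^2 - z + 1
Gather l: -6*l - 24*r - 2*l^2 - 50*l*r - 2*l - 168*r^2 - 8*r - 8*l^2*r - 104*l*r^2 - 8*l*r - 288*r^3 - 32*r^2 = l^2*(-8*r - 2) + l*(-104*r^2 - 58*r - 8) - 288*r^3 - 200*r^2 - 32*r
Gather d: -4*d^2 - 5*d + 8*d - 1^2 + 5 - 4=-4*d^2 + 3*d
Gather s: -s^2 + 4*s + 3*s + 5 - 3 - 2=-s^2 + 7*s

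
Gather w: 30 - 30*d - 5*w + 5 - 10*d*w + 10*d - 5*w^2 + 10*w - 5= -20*d - 5*w^2 + w*(5 - 10*d) + 30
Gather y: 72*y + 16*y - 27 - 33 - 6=88*y - 66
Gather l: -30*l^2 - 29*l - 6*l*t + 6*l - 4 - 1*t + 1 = -30*l^2 + l*(-6*t - 23) - t - 3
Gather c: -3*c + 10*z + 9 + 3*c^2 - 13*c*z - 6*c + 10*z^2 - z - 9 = 3*c^2 + c*(-13*z - 9) + 10*z^2 + 9*z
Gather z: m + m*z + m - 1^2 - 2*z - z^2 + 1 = 2*m - z^2 + z*(m - 2)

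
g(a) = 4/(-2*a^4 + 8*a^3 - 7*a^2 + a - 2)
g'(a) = 4*(8*a^3 - 24*a^2 + 14*a - 1)/(-2*a^4 + 8*a^3 - 7*a^2 + a - 2)^2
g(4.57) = -0.02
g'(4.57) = 0.02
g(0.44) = -1.73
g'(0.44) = 0.90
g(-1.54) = -0.07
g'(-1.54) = -0.12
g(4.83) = -0.01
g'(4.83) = 0.01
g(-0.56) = -0.63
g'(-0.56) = -1.76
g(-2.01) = -0.03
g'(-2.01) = -0.05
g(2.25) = 0.85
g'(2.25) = 0.02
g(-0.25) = -1.42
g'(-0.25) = -3.08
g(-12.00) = 0.00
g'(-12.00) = 0.00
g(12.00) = 0.00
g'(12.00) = 0.00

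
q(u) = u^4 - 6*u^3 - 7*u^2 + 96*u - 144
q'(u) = 4*u^3 - 18*u^2 - 14*u + 96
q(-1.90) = -297.48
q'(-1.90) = 30.18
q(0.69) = -82.84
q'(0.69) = 79.08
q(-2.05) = -300.87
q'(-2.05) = 14.59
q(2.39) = -3.83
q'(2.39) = 14.33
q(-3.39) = -184.07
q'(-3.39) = -219.23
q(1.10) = -53.39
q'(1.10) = 64.14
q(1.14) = -50.86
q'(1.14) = 62.57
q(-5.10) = 656.76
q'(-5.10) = -831.38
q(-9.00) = 9360.00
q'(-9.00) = -4152.00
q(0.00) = -144.00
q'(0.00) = 96.00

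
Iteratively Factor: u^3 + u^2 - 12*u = (u)*(u^2 + u - 12) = u*(u + 4)*(u - 3)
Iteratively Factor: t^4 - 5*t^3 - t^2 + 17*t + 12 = (t + 1)*(t^3 - 6*t^2 + 5*t + 12) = (t - 3)*(t + 1)*(t^2 - 3*t - 4) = (t - 4)*(t - 3)*(t + 1)*(t + 1)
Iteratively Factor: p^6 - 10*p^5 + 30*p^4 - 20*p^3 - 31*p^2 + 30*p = (p - 3)*(p^5 - 7*p^4 + 9*p^3 + 7*p^2 - 10*p) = (p - 5)*(p - 3)*(p^4 - 2*p^3 - p^2 + 2*p) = (p - 5)*(p - 3)*(p - 1)*(p^3 - p^2 - 2*p) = (p - 5)*(p - 3)*(p - 2)*(p - 1)*(p^2 + p) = (p - 5)*(p - 3)*(p - 2)*(p - 1)*(p + 1)*(p)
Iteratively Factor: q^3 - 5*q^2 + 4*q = (q - 1)*(q^2 - 4*q) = q*(q - 1)*(q - 4)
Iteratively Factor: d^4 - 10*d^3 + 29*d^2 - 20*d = (d - 1)*(d^3 - 9*d^2 + 20*d) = d*(d - 1)*(d^2 - 9*d + 20) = d*(d - 4)*(d - 1)*(d - 5)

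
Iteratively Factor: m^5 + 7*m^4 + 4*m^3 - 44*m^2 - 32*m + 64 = (m - 2)*(m^4 + 9*m^3 + 22*m^2 - 32) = (m - 2)*(m + 2)*(m^3 + 7*m^2 + 8*m - 16) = (m - 2)*(m + 2)*(m + 4)*(m^2 + 3*m - 4) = (m - 2)*(m - 1)*(m + 2)*(m + 4)*(m + 4)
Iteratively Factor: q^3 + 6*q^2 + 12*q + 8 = (q + 2)*(q^2 + 4*q + 4) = (q + 2)^2*(q + 2)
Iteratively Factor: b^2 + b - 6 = (b - 2)*(b + 3)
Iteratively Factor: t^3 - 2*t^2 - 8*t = (t + 2)*(t^2 - 4*t) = t*(t + 2)*(t - 4)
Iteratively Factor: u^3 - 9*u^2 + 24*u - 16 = (u - 1)*(u^2 - 8*u + 16) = (u - 4)*(u - 1)*(u - 4)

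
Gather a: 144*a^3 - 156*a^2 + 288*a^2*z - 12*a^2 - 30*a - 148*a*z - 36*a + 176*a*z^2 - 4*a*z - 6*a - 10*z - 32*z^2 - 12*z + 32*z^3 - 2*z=144*a^3 + a^2*(288*z - 168) + a*(176*z^2 - 152*z - 72) + 32*z^3 - 32*z^2 - 24*z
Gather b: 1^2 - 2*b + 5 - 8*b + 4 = 10 - 10*b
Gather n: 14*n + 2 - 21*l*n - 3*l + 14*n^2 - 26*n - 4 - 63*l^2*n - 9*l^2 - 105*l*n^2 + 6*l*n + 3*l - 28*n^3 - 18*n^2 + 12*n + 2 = -9*l^2 - 28*n^3 + n^2*(-105*l - 4) + n*(-63*l^2 - 15*l)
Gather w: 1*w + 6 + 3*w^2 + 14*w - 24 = 3*w^2 + 15*w - 18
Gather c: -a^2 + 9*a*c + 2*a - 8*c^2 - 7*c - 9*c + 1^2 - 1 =-a^2 + 2*a - 8*c^2 + c*(9*a - 16)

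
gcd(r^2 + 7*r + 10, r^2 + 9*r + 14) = r + 2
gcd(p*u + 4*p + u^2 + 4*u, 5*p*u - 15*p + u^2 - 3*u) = 1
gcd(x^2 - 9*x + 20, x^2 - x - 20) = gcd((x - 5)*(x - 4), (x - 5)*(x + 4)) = x - 5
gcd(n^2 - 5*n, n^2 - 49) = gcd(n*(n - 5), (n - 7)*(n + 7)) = 1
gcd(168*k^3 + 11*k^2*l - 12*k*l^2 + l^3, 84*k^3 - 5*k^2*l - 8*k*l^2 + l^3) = 21*k^2 + 4*k*l - l^2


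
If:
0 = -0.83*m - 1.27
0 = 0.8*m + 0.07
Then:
No Solution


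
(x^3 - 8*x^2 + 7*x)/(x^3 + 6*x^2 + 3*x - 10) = x*(x - 7)/(x^2 + 7*x + 10)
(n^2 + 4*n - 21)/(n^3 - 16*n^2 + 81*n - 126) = (n + 7)/(n^2 - 13*n + 42)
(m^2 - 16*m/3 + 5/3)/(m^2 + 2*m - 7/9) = 3*(m - 5)/(3*m + 7)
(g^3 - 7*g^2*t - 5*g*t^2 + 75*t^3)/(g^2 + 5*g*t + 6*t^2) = (g^2 - 10*g*t + 25*t^2)/(g + 2*t)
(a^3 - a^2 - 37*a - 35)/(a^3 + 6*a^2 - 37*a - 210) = (a^2 - 6*a - 7)/(a^2 + a - 42)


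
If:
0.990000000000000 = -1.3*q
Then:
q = -0.76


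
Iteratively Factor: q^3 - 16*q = (q)*(q^2 - 16) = q*(q - 4)*(q + 4)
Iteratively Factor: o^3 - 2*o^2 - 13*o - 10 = (o + 1)*(o^2 - 3*o - 10) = (o + 1)*(o + 2)*(o - 5)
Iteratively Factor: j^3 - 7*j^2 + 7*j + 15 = (j + 1)*(j^2 - 8*j + 15) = (j - 5)*(j + 1)*(j - 3)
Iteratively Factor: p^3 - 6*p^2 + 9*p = (p - 3)*(p^2 - 3*p) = (p - 3)^2*(p)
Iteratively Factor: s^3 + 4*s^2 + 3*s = (s + 1)*(s^2 + 3*s) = (s + 1)*(s + 3)*(s)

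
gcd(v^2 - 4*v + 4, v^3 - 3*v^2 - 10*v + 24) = v - 2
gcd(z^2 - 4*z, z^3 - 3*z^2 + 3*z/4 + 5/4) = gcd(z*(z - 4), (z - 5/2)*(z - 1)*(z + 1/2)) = 1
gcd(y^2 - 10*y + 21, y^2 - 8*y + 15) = y - 3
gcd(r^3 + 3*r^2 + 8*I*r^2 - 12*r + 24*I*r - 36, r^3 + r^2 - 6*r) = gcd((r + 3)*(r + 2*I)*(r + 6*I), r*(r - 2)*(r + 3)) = r + 3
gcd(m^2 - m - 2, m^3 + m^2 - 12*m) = 1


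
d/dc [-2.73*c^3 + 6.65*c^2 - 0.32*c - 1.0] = -8.19*c^2 + 13.3*c - 0.32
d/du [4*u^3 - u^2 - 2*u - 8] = 12*u^2 - 2*u - 2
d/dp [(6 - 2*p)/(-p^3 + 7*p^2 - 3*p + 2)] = 2*(-2*p^3 + 16*p^2 - 42*p + 7)/(p^6 - 14*p^5 + 55*p^4 - 46*p^3 + 37*p^2 - 12*p + 4)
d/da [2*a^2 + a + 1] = 4*a + 1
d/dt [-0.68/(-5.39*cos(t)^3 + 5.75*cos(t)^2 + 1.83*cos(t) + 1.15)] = (10.9956*cos(t)^2 - 7.82*cos(t) - 1.2444)*sin(t)/(-5.39*cos(t)^3 + 5.75*cos(t)^2 + 1.83*cos(t) + 1.15)^2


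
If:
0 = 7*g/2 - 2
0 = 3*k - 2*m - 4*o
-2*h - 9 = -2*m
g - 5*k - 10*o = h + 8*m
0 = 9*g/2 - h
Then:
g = 4/7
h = 18/7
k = -13/7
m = 99/14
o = -69/14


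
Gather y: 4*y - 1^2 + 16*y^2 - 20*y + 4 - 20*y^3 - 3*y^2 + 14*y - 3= -20*y^3 + 13*y^2 - 2*y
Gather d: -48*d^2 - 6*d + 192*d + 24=-48*d^2 + 186*d + 24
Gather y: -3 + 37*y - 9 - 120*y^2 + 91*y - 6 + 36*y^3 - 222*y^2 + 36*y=36*y^3 - 342*y^2 + 164*y - 18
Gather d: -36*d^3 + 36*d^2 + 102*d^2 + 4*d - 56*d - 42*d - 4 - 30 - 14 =-36*d^3 + 138*d^2 - 94*d - 48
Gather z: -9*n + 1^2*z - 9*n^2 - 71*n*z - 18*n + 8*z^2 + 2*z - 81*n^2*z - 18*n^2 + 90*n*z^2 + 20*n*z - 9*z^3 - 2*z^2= -27*n^2 - 27*n - 9*z^3 + z^2*(90*n + 6) + z*(-81*n^2 - 51*n + 3)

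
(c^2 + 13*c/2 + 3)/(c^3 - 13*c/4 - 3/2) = 2*(c + 6)/(2*c^2 - c - 6)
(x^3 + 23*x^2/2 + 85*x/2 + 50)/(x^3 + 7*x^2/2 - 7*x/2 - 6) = (2*x^2 + 15*x + 25)/(2*x^2 - x - 3)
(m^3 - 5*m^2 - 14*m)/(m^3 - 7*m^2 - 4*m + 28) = m/(m - 2)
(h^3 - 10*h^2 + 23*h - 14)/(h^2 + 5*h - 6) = (h^2 - 9*h + 14)/(h + 6)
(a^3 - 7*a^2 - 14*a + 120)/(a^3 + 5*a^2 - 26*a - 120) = (a - 6)/(a + 6)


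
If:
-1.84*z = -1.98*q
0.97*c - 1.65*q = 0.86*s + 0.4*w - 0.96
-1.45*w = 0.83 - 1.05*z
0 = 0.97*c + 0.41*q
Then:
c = -0.392793918567114*z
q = 0.929292929292929*z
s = 1.38251804330393 - 2.56278907762468*z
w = 0.724137931034483*z - 0.572413793103448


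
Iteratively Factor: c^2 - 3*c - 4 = (c + 1)*(c - 4)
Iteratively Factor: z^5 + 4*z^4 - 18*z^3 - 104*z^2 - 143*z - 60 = (z + 1)*(z^4 + 3*z^3 - 21*z^2 - 83*z - 60) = (z + 1)*(z + 3)*(z^3 - 21*z - 20) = (z + 1)*(z + 3)*(z + 4)*(z^2 - 4*z - 5) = (z - 5)*(z + 1)*(z + 3)*(z + 4)*(z + 1)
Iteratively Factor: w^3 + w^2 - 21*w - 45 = (w + 3)*(w^2 - 2*w - 15) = (w - 5)*(w + 3)*(w + 3)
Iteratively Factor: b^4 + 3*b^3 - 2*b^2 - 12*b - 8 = (b + 1)*(b^3 + 2*b^2 - 4*b - 8) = (b + 1)*(b + 2)*(b^2 - 4) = (b - 2)*(b + 1)*(b + 2)*(b + 2)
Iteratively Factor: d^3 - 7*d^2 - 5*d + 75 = (d - 5)*(d^2 - 2*d - 15) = (d - 5)^2*(d + 3)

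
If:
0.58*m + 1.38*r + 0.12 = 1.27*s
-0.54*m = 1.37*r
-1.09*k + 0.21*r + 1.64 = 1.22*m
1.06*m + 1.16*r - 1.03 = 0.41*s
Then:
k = -0.66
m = 1.81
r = -0.71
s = 0.15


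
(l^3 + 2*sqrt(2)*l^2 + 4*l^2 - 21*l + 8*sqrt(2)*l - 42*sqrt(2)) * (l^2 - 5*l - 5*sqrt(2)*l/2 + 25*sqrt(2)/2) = l^5 - l^4 - sqrt(2)*l^4/2 - 51*l^3 + sqrt(2)*l^3/2 + 41*sqrt(2)*l^2/2 + 115*l^2 - 105*sqrt(2)*l/2 + 410*l - 1050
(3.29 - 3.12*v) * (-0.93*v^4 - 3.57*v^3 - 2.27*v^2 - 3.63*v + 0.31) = 2.9016*v^5 + 8.0787*v^4 - 4.6629*v^3 + 3.8573*v^2 - 12.9099*v + 1.0199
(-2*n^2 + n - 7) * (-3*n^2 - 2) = 6*n^4 - 3*n^3 + 25*n^2 - 2*n + 14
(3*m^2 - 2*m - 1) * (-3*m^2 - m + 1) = -9*m^4 + 3*m^3 + 8*m^2 - m - 1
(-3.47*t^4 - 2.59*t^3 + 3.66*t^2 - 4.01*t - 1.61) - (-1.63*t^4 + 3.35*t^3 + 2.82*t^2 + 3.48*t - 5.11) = -1.84*t^4 - 5.94*t^3 + 0.84*t^2 - 7.49*t + 3.5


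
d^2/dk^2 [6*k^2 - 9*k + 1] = 12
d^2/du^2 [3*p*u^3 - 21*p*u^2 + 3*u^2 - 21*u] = 18*p*u - 42*p + 6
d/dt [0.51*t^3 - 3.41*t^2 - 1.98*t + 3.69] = 1.53*t^2 - 6.82*t - 1.98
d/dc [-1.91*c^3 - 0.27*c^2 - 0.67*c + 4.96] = -5.73*c^2 - 0.54*c - 0.67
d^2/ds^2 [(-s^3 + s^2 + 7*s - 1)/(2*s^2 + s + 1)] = 2*(27*s^3 - 21*s^2 - 51*s - 5)/(8*s^6 + 12*s^5 + 18*s^4 + 13*s^3 + 9*s^2 + 3*s + 1)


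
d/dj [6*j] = 6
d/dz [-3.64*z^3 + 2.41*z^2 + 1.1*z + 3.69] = -10.92*z^2 + 4.82*z + 1.1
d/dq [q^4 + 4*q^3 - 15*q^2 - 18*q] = 4*q^3 + 12*q^2 - 30*q - 18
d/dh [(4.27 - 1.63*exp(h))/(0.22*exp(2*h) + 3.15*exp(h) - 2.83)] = (0.3586*exp(2*h) - 1.8788*exp(h) - 8.8376)*exp(h)/(0.0484*exp(4*h) + 1.386*exp(3*h) + 8.6773*exp(2*h) - 17.829*exp(h) + 8.0089)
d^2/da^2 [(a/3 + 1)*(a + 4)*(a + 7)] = 2*a + 28/3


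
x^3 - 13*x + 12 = (x - 3)*(x - 1)*(x + 4)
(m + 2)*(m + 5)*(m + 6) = m^3 + 13*m^2 + 52*m + 60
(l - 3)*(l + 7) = l^2 + 4*l - 21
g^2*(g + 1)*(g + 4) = g^4 + 5*g^3 + 4*g^2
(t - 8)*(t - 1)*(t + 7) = t^3 - 2*t^2 - 55*t + 56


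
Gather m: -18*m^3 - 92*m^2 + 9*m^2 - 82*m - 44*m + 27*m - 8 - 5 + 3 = -18*m^3 - 83*m^2 - 99*m - 10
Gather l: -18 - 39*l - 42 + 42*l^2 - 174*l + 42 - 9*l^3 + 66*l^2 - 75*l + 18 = -9*l^3 + 108*l^2 - 288*l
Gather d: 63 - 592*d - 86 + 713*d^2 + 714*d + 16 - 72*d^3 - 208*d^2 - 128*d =-72*d^3 + 505*d^2 - 6*d - 7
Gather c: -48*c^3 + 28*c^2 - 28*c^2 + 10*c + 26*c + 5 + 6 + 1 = -48*c^3 + 36*c + 12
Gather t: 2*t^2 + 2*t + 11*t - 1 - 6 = 2*t^2 + 13*t - 7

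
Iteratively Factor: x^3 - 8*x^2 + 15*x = (x - 3)*(x^2 - 5*x) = (x - 5)*(x - 3)*(x)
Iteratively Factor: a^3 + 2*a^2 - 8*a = (a + 4)*(a^2 - 2*a) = (a - 2)*(a + 4)*(a)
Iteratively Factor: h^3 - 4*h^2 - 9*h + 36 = (h + 3)*(h^2 - 7*h + 12) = (h - 4)*(h + 3)*(h - 3)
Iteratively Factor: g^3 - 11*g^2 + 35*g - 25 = (g - 5)*(g^2 - 6*g + 5) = (g - 5)^2*(g - 1)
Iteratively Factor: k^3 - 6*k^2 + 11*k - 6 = (k - 3)*(k^2 - 3*k + 2) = (k - 3)*(k - 2)*(k - 1)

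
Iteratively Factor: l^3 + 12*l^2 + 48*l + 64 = (l + 4)*(l^2 + 8*l + 16) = (l + 4)^2*(l + 4)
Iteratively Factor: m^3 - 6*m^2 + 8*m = (m - 4)*(m^2 - 2*m) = m*(m - 4)*(m - 2)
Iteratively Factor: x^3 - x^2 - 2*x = (x - 2)*(x^2 + x) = x*(x - 2)*(x + 1)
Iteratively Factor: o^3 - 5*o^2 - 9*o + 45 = (o - 5)*(o^2 - 9) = (o - 5)*(o - 3)*(o + 3)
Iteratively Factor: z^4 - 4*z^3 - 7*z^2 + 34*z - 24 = (z - 2)*(z^3 - 2*z^2 - 11*z + 12) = (z - 2)*(z - 1)*(z^2 - z - 12) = (z - 2)*(z - 1)*(z + 3)*(z - 4)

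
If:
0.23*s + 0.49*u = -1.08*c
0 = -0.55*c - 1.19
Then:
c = -2.16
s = 10.1596837944664 - 2.1304347826087*u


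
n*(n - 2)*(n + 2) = n^3 - 4*n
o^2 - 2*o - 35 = (o - 7)*(o + 5)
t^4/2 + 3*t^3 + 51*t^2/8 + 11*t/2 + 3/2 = (t/2 + 1)*(t + 1/2)*(t + 3/2)*(t + 2)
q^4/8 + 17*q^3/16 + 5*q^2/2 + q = q*(q/4 + 1)*(q/2 + 1/4)*(q + 4)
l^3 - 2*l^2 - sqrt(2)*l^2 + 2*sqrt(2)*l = l*(l - 2)*(l - sqrt(2))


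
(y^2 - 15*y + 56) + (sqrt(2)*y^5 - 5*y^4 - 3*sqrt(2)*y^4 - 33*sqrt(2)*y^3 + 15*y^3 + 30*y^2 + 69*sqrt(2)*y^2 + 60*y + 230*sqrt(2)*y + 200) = sqrt(2)*y^5 - 5*y^4 - 3*sqrt(2)*y^4 - 33*sqrt(2)*y^3 + 15*y^3 + 31*y^2 + 69*sqrt(2)*y^2 + 45*y + 230*sqrt(2)*y + 256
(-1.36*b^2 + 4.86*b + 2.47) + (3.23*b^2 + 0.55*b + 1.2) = 1.87*b^2 + 5.41*b + 3.67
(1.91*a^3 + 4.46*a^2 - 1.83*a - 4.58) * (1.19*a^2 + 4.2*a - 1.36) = 2.2729*a^5 + 13.3294*a^4 + 13.9567*a^3 - 19.2018*a^2 - 16.7472*a + 6.2288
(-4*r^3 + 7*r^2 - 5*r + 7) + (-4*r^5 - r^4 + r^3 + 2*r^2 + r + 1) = -4*r^5 - r^4 - 3*r^3 + 9*r^2 - 4*r + 8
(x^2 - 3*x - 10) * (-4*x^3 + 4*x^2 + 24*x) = -4*x^5 + 16*x^4 + 52*x^3 - 112*x^2 - 240*x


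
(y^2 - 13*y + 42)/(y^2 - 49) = (y - 6)/(y + 7)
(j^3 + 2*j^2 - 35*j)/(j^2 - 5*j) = j + 7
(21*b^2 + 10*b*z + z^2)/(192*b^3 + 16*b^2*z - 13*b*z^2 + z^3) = (7*b + z)/(64*b^2 - 16*b*z + z^2)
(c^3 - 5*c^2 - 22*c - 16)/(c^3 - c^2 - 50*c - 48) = (c + 2)/(c + 6)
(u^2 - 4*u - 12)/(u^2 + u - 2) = (u - 6)/(u - 1)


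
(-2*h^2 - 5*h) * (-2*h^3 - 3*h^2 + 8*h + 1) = 4*h^5 + 16*h^4 - h^3 - 42*h^2 - 5*h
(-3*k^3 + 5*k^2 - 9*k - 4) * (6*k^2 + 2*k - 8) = -18*k^5 + 24*k^4 - 20*k^3 - 82*k^2 + 64*k + 32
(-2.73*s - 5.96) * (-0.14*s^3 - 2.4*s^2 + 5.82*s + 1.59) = 0.3822*s^4 + 7.3864*s^3 - 1.5846*s^2 - 39.0279*s - 9.4764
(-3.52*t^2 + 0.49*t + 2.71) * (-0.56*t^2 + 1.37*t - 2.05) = 1.9712*t^4 - 5.0968*t^3 + 6.3697*t^2 + 2.7082*t - 5.5555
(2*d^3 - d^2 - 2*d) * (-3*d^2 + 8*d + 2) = -6*d^5 + 19*d^4 + 2*d^3 - 18*d^2 - 4*d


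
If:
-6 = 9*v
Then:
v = -2/3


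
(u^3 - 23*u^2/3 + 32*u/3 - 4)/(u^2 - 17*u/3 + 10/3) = (u^2 - 7*u + 6)/(u - 5)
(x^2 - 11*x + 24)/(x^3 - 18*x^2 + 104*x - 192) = (x - 3)/(x^2 - 10*x + 24)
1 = 1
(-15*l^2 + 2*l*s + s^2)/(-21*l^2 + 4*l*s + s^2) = (5*l + s)/(7*l + s)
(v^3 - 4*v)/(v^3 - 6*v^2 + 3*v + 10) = v*(v + 2)/(v^2 - 4*v - 5)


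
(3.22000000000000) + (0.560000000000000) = 3.78000000000000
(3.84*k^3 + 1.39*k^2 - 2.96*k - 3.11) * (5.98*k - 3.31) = 22.9632*k^4 - 4.3982*k^3 - 22.3017*k^2 - 8.8002*k + 10.2941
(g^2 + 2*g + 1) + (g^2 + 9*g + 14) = 2*g^2 + 11*g + 15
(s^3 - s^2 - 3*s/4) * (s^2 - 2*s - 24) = s^5 - 3*s^4 - 91*s^3/4 + 51*s^2/2 + 18*s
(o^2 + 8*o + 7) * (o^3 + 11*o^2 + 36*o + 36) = o^5 + 19*o^4 + 131*o^3 + 401*o^2 + 540*o + 252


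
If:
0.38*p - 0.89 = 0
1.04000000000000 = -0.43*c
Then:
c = -2.42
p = 2.34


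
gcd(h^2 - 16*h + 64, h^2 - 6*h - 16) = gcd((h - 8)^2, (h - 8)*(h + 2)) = h - 8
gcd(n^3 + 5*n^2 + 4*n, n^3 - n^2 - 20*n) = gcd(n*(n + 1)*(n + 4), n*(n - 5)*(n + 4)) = n^2 + 4*n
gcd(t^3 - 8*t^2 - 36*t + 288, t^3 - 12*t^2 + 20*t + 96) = t^2 - 14*t + 48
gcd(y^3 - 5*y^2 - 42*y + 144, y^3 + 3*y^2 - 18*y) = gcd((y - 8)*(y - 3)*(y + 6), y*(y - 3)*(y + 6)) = y^2 + 3*y - 18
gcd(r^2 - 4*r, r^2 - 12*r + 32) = r - 4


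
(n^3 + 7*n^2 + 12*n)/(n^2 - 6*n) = (n^2 + 7*n + 12)/(n - 6)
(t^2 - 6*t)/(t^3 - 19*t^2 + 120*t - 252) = t/(t^2 - 13*t + 42)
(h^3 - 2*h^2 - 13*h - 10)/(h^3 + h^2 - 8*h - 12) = (h^2 - 4*h - 5)/(h^2 - h - 6)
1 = 1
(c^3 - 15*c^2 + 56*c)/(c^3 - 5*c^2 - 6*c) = (-c^2 + 15*c - 56)/(-c^2 + 5*c + 6)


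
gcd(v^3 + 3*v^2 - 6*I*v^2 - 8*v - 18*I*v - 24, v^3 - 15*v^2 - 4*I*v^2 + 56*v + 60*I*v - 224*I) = v - 4*I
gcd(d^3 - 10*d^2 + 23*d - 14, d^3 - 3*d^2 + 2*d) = d^2 - 3*d + 2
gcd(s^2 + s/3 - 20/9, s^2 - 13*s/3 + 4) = s - 4/3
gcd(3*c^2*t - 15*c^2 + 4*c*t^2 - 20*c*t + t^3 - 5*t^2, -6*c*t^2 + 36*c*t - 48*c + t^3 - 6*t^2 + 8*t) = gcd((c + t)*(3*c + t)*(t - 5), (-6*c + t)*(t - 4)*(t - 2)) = 1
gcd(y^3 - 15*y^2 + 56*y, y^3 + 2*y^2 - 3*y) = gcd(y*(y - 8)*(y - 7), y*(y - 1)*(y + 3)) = y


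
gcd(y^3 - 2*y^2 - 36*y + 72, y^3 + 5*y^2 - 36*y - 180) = y^2 - 36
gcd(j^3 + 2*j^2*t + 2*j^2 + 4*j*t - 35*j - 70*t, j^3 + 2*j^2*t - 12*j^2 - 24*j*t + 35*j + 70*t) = j^2 + 2*j*t - 5*j - 10*t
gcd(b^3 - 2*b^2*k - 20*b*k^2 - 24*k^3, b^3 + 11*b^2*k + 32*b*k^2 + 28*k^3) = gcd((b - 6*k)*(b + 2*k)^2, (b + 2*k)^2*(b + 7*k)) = b^2 + 4*b*k + 4*k^2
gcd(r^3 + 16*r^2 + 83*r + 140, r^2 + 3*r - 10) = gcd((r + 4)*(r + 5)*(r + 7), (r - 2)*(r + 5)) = r + 5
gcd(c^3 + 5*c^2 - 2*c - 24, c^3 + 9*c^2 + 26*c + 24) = c^2 + 7*c + 12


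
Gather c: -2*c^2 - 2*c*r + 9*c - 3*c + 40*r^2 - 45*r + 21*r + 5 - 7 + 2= -2*c^2 + c*(6 - 2*r) + 40*r^2 - 24*r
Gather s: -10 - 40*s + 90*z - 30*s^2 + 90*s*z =-30*s^2 + s*(90*z - 40) + 90*z - 10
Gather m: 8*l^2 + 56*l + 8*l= 8*l^2 + 64*l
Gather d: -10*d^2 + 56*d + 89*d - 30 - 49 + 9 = -10*d^2 + 145*d - 70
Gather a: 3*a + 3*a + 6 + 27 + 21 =6*a + 54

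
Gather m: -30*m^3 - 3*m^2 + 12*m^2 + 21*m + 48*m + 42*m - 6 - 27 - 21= -30*m^3 + 9*m^2 + 111*m - 54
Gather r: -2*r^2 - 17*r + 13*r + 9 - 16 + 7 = -2*r^2 - 4*r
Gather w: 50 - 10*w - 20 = 30 - 10*w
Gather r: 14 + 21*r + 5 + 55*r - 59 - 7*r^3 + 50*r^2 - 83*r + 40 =-7*r^3 + 50*r^2 - 7*r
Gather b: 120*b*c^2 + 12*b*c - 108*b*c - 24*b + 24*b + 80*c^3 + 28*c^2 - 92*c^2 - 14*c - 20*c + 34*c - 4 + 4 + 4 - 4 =b*(120*c^2 - 96*c) + 80*c^3 - 64*c^2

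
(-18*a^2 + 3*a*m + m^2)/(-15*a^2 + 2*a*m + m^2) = (6*a + m)/(5*a + m)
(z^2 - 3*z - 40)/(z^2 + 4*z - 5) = (z - 8)/(z - 1)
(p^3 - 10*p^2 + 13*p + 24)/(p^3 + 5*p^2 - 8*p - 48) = (p^2 - 7*p - 8)/(p^2 + 8*p + 16)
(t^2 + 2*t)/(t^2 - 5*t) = (t + 2)/(t - 5)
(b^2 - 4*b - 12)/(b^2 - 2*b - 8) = (b - 6)/(b - 4)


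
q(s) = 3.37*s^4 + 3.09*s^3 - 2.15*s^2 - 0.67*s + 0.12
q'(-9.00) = -9038.02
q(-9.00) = 19689.96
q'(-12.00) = -21907.63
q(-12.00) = 64239.36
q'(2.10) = 156.02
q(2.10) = 83.39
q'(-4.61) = -1104.51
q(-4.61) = 1176.85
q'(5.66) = 2716.18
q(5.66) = 3946.30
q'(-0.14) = 0.08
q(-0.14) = 0.16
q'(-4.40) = -950.56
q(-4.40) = 961.33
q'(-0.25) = 0.77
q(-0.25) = 0.12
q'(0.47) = 0.76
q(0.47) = -0.18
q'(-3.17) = -323.29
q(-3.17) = 222.51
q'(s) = 13.48*s^3 + 9.27*s^2 - 4.3*s - 0.67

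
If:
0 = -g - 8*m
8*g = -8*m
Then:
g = 0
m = 0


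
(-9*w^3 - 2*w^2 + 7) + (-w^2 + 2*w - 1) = -9*w^3 - 3*w^2 + 2*w + 6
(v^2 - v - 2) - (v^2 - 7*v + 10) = 6*v - 12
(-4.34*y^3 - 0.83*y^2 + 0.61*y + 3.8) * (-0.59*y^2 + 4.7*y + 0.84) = 2.5606*y^5 - 19.9083*y^4 - 7.9065*y^3 - 0.0722*y^2 + 18.3724*y + 3.192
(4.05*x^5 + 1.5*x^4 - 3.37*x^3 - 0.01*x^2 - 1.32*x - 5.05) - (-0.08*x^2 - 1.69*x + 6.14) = 4.05*x^5 + 1.5*x^4 - 3.37*x^3 + 0.07*x^2 + 0.37*x - 11.19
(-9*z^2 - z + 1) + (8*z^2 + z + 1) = 2 - z^2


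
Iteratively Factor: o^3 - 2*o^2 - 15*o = (o)*(o^2 - 2*o - 15) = o*(o + 3)*(o - 5)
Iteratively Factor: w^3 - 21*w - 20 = (w + 4)*(w^2 - 4*w - 5) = (w - 5)*(w + 4)*(w + 1)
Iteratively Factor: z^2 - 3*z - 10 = (z + 2)*(z - 5)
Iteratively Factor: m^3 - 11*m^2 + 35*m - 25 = (m - 5)*(m^2 - 6*m + 5) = (m - 5)^2*(m - 1)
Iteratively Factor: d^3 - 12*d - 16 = (d + 2)*(d^2 - 2*d - 8) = (d + 2)^2*(d - 4)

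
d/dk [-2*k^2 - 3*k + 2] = -4*k - 3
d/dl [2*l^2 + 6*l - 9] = 4*l + 6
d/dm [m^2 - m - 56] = 2*m - 1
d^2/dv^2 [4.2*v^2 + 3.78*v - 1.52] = 8.40000000000000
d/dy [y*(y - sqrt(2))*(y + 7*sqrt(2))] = 3*y^2 + 12*sqrt(2)*y - 14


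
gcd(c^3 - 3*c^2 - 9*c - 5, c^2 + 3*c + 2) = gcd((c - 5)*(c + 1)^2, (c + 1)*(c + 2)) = c + 1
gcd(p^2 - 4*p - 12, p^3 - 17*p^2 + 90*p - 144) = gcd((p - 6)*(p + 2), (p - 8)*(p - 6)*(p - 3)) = p - 6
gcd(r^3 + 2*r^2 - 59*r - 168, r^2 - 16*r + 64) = r - 8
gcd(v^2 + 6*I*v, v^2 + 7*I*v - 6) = v + 6*I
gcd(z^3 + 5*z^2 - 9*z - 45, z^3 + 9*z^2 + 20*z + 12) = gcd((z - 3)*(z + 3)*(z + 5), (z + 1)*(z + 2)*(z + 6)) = 1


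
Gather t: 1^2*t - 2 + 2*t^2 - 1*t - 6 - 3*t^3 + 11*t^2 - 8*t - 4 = -3*t^3 + 13*t^2 - 8*t - 12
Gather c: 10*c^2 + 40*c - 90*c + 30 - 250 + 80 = 10*c^2 - 50*c - 140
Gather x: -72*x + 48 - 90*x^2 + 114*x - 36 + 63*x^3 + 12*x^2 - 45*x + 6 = 63*x^3 - 78*x^2 - 3*x + 18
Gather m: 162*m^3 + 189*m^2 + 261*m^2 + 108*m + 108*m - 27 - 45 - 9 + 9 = 162*m^3 + 450*m^2 + 216*m - 72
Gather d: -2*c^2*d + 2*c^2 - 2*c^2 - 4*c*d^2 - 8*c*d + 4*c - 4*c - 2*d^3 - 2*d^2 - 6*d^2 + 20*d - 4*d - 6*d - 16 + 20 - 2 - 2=-2*d^3 + d^2*(-4*c - 8) + d*(-2*c^2 - 8*c + 10)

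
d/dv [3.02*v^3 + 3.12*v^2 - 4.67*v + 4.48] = 9.06*v^2 + 6.24*v - 4.67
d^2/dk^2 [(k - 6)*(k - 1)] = 2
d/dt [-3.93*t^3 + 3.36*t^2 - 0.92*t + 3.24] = -11.79*t^2 + 6.72*t - 0.92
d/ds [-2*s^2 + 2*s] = 2 - 4*s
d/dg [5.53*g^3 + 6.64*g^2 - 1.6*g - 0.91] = 16.59*g^2 + 13.28*g - 1.6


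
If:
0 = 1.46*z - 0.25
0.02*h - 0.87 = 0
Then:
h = 43.50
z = 0.17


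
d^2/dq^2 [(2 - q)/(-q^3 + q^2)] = 2*(3*q^3 - 15*q^2 + 17*q - 6)/(q^4*(q^3 - 3*q^2 + 3*q - 1))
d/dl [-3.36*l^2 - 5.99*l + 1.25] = -6.72*l - 5.99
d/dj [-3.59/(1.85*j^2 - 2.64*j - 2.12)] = (13.283*j - 9.4776)/(-1.85*j^2 + 2.64*j + 2.12)^2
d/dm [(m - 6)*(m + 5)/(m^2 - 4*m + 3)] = 3*(-m^2 + 22*m - 41)/(m^4 - 8*m^3 + 22*m^2 - 24*m + 9)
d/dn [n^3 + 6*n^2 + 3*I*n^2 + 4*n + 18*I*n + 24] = 3*n^2 + 6*n*(2 + I) + 4 + 18*I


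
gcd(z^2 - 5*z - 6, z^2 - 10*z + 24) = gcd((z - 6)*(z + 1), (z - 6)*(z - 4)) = z - 6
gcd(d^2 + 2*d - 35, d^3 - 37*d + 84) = d + 7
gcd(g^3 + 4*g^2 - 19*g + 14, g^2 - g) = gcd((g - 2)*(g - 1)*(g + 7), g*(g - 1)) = g - 1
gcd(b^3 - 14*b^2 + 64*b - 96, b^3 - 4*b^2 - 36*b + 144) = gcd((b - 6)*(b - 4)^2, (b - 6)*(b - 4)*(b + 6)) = b^2 - 10*b + 24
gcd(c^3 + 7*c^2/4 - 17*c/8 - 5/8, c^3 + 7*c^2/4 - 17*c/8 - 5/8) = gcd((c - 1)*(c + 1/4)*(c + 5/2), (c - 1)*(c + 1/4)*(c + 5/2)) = c^3 + 7*c^2/4 - 17*c/8 - 5/8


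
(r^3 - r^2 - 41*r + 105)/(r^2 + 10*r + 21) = (r^2 - 8*r + 15)/(r + 3)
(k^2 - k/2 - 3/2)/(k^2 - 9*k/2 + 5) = (2*k^2 - k - 3)/(2*k^2 - 9*k + 10)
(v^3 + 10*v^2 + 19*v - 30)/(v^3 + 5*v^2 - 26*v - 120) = (v^2 + 4*v - 5)/(v^2 - v - 20)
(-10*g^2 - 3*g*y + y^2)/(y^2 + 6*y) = (-10*g^2 - 3*g*y + y^2)/(y*(y + 6))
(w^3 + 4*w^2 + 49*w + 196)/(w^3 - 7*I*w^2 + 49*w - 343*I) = (w + 4)/(w - 7*I)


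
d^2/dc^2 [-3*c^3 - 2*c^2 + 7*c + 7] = -18*c - 4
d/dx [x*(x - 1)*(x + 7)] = 3*x^2 + 12*x - 7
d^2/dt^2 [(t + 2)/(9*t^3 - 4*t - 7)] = 2*(-(t + 2)*(27*t^2 - 4)^2 + (-27*t^2 - 27*t*(t + 2) + 4)*(-9*t^3 + 4*t + 7))/(-9*t^3 + 4*t + 7)^3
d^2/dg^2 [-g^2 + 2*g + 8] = -2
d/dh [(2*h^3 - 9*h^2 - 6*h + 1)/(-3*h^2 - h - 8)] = (-6*h^4 - 4*h^3 - 57*h^2 + 150*h + 49)/(9*h^4 + 6*h^3 + 49*h^2 + 16*h + 64)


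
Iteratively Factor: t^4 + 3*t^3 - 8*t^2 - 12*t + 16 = (t - 2)*(t^3 + 5*t^2 + 2*t - 8) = (t - 2)*(t + 4)*(t^2 + t - 2) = (t - 2)*(t - 1)*(t + 4)*(t + 2)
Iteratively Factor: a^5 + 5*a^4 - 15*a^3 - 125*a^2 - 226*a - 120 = (a + 3)*(a^4 + 2*a^3 - 21*a^2 - 62*a - 40) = (a - 5)*(a + 3)*(a^3 + 7*a^2 + 14*a + 8) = (a - 5)*(a + 2)*(a + 3)*(a^2 + 5*a + 4) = (a - 5)*(a + 2)*(a + 3)*(a + 4)*(a + 1)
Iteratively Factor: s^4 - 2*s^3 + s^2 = (s)*(s^3 - 2*s^2 + s) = s*(s - 1)*(s^2 - s) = s^2*(s - 1)*(s - 1)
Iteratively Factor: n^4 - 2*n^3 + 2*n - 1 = (n + 1)*(n^3 - 3*n^2 + 3*n - 1) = (n - 1)*(n + 1)*(n^2 - 2*n + 1) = (n - 1)^2*(n + 1)*(n - 1)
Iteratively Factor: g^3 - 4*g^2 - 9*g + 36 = (g + 3)*(g^2 - 7*g + 12) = (g - 3)*(g + 3)*(g - 4)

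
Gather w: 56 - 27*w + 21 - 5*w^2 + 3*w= -5*w^2 - 24*w + 77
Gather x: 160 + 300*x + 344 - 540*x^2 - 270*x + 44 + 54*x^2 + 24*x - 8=-486*x^2 + 54*x + 540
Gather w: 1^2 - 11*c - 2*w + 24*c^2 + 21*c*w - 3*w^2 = 24*c^2 - 11*c - 3*w^2 + w*(21*c - 2) + 1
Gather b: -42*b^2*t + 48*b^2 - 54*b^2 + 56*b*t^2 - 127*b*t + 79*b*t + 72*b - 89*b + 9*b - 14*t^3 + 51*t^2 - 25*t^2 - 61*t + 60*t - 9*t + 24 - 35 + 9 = b^2*(-42*t - 6) + b*(56*t^2 - 48*t - 8) - 14*t^3 + 26*t^2 - 10*t - 2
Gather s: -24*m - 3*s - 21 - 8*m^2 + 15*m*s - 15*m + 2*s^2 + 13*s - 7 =-8*m^2 - 39*m + 2*s^2 + s*(15*m + 10) - 28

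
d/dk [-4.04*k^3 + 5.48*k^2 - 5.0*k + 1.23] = -12.12*k^2 + 10.96*k - 5.0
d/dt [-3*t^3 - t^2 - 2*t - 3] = -9*t^2 - 2*t - 2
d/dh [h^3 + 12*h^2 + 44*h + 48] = 3*h^2 + 24*h + 44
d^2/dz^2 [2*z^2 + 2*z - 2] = 4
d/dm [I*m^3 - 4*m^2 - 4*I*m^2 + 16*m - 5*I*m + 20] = 3*I*m^2 - 8*m - 8*I*m + 16 - 5*I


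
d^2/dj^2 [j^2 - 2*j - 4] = 2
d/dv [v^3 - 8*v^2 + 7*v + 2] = 3*v^2 - 16*v + 7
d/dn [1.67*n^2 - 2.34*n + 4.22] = 3.34*n - 2.34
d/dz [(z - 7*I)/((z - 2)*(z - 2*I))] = ((-z + 7*I)*(z - 2) + (-z + 7*I)*(z - 2*I) + (z - 2)*(z - 2*I))/((z - 2)^2*(z - 2*I)^2)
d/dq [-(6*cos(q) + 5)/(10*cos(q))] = -sin(q)/(2*cos(q)^2)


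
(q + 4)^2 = q^2 + 8*q + 16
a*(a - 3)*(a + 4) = a^3 + a^2 - 12*a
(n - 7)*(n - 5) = n^2 - 12*n + 35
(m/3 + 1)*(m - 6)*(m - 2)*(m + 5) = m^4/3 - 37*m^2/3 - 8*m + 60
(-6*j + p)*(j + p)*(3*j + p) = -18*j^3 - 21*j^2*p - 2*j*p^2 + p^3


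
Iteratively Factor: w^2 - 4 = (w + 2)*(w - 2)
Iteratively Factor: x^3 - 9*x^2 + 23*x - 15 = (x - 1)*(x^2 - 8*x + 15) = (x - 5)*(x - 1)*(x - 3)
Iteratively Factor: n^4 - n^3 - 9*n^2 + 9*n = (n + 3)*(n^3 - 4*n^2 + 3*n) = n*(n + 3)*(n^2 - 4*n + 3) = n*(n - 3)*(n + 3)*(n - 1)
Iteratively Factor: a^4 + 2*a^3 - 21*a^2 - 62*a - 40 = (a + 1)*(a^3 + a^2 - 22*a - 40) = (a + 1)*(a + 2)*(a^2 - a - 20) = (a - 5)*(a + 1)*(a + 2)*(a + 4)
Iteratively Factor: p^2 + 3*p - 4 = (p + 4)*(p - 1)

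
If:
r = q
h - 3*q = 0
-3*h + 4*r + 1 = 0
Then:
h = 3/5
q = 1/5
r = 1/5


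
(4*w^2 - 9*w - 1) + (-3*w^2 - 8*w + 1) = w^2 - 17*w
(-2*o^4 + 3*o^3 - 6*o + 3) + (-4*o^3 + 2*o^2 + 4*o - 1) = -2*o^4 - o^3 + 2*o^2 - 2*o + 2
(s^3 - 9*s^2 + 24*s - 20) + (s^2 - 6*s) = s^3 - 8*s^2 + 18*s - 20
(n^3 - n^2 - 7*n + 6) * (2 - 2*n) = -2*n^4 + 4*n^3 + 12*n^2 - 26*n + 12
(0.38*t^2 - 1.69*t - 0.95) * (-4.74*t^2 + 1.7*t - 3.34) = -1.8012*t^4 + 8.6566*t^3 + 0.3608*t^2 + 4.0296*t + 3.173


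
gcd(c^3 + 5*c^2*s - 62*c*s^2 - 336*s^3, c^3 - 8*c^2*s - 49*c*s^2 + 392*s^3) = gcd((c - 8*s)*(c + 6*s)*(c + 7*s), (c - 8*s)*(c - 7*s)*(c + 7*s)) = -c^2 + c*s + 56*s^2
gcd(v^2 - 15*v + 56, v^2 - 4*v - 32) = v - 8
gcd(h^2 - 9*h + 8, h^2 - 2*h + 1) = h - 1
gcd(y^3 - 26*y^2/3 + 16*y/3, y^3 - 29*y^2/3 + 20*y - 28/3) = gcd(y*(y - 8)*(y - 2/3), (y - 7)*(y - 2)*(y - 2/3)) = y - 2/3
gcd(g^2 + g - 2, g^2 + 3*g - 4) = g - 1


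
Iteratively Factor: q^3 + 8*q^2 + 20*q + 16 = (q + 2)*(q^2 + 6*q + 8) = (q + 2)*(q + 4)*(q + 2)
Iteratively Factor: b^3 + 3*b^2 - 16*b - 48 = (b + 3)*(b^2 - 16) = (b + 3)*(b + 4)*(b - 4)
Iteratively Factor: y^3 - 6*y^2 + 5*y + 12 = (y + 1)*(y^2 - 7*y + 12) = (y - 3)*(y + 1)*(y - 4)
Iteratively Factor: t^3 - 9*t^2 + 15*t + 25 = (t - 5)*(t^2 - 4*t - 5) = (t - 5)^2*(t + 1)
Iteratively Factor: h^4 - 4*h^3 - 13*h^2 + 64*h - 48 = (h - 3)*(h^3 - h^2 - 16*h + 16) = (h - 3)*(h + 4)*(h^2 - 5*h + 4) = (h - 3)*(h - 1)*(h + 4)*(h - 4)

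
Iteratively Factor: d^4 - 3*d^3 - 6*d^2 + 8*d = (d)*(d^3 - 3*d^2 - 6*d + 8) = d*(d - 4)*(d^2 + d - 2) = d*(d - 4)*(d - 1)*(d + 2)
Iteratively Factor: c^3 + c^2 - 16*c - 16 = (c + 1)*(c^2 - 16) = (c - 4)*(c + 1)*(c + 4)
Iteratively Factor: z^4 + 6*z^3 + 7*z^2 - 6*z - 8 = (z + 4)*(z^3 + 2*z^2 - z - 2) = (z + 2)*(z + 4)*(z^2 - 1) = (z + 1)*(z + 2)*(z + 4)*(z - 1)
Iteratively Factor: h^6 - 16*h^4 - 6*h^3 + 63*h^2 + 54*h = (h + 2)*(h^5 - 2*h^4 - 12*h^3 + 18*h^2 + 27*h) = (h - 3)*(h + 2)*(h^4 + h^3 - 9*h^2 - 9*h) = (h - 3)^2*(h + 2)*(h^3 + 4*h^2 + 3*h) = h*(h - 3)^2*(h + 2)*(h^2 + 4*h + 3) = h*(h - 3)^2*(h + 2)*(h + 3)*(h + 1)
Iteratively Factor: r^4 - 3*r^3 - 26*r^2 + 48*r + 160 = (r + 4)*(r^3 - 7*r^2 + 2*r + 40) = (r + 2)*(r + 4)*(r^2 - 9*r + 20) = (r - 5)*(r + 2)*(r + 4)*(r - 4)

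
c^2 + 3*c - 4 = (c - 1)*(c + 4)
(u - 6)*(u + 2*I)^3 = u^4 - 6*u^3 + 6*I*u^3 - 12*u^2 - 36*I*u^2 + 72*u - 8*I*u + 48*I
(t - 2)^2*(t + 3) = t^3 - t^2 - 8*t + 12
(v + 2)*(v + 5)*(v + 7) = v^3 + 14*v^2 + 59*v + 70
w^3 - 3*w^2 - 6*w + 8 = (w - 4)*(w - 1)*(w + 2)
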